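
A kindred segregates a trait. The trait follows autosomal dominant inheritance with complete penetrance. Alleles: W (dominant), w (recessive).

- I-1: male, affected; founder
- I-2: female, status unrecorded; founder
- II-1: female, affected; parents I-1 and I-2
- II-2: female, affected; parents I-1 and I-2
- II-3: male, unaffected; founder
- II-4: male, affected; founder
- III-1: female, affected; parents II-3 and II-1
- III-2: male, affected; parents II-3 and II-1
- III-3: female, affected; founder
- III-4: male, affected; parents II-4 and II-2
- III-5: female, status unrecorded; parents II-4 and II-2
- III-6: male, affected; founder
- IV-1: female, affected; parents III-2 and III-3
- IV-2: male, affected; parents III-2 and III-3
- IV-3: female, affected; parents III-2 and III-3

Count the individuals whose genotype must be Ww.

2

Obligate heterozygotes: III-1 is affected so carries W and received w from II-3 (ww), so III-1 is Ww; III-2 is affected so carries W and received w from II-3 (ww), so III-2 is Ww.
Every other individual is either homozygous by phenotype or has at least one consistent homozygous assignment, so the count is 2.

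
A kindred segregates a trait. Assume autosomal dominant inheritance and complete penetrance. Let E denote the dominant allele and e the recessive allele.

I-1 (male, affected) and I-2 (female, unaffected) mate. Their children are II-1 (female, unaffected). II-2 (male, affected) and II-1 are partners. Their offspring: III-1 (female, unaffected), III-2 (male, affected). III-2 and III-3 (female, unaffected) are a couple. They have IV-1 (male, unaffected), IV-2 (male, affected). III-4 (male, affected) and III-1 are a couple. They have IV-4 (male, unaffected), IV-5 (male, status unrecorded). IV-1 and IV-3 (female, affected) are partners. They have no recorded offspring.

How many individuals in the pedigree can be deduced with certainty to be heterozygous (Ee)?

5

Obligate heterozygotes: I-1 is affected so carries E and passed e to II-1 (ee), so I-1 is Ee; II-2 is affected so carries E and passed e to III-1 (ee), so II-2 is Ee; III-2 is affected so carries E and received e from II-1 (ee), so III-2 is Ee; III-4 is affected so carries E and passed e to IV-4 (ee), so III-4 is Ee; IV-2 is affected so carries E and received e from III-3 (ee), so IV-2 is Ee.
Every other individual is either homozygous by phenotype or has at least one consistent homozygous assignment, so the count is 5.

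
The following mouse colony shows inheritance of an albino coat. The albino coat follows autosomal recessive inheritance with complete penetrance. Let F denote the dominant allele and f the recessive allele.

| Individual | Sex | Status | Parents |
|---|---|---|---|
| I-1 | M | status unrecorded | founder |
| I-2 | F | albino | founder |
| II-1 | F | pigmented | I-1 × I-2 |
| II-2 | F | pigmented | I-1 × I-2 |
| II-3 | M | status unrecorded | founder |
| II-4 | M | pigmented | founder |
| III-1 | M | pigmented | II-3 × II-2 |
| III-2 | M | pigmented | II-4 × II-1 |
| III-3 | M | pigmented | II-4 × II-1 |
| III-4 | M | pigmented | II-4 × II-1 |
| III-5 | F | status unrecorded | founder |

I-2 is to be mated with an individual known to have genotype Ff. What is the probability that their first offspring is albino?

I-2 is albino, so I-2 is ff.
The cross gives 1/2 Ff : 1/2 ff, so P(offspring is albino) = 1/2.

1/2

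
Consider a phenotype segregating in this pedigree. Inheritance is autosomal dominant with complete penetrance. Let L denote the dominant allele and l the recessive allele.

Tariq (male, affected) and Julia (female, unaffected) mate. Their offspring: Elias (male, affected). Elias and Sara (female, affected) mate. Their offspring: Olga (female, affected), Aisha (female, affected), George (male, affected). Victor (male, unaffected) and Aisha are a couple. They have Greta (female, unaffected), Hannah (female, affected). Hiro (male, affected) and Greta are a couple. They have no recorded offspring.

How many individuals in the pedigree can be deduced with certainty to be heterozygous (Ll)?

3

Obligate heterozygotes: Elias is affected so carries L and received l from Julia (ll), so Elias is Ll; Aisha is affected so carries L and passed l to Greta (ll), so Aisha is Ll; Hannah is affected so carries L and received l from Victor (ll), so Hannah is Ll.
Every other individual is either homozygous by phenotype or has at least one consistent homozygous assignment, so the count is 3.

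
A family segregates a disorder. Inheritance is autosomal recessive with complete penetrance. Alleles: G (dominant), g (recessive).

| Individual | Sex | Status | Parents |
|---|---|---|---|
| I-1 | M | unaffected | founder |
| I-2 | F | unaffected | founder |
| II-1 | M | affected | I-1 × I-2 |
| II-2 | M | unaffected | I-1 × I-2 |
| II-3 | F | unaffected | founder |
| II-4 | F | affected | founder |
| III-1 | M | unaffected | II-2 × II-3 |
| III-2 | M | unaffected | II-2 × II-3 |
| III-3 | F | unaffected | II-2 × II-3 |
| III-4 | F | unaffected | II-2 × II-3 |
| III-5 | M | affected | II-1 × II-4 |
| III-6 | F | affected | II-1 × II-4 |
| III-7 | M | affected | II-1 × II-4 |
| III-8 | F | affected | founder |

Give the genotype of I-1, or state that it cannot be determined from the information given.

From phenotype alone, I-1 is GG or Gg.
I-1 is unaffected so carries G and passed g to II-1 (gg), so I-1 is Gg.

Gg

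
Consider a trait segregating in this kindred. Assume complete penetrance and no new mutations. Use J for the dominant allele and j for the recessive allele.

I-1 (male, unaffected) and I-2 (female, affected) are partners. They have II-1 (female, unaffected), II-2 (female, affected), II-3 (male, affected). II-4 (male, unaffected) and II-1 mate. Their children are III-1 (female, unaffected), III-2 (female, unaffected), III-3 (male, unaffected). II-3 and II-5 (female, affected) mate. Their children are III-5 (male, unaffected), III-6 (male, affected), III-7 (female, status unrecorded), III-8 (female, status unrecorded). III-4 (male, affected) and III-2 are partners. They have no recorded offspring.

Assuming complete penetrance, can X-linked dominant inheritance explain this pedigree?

Yes

A consistent assignment under X-linked dominant exists: I-1 X^j Y, I-2 X^J X^j, II-1 X^j X^j, II-2 X^J X^j, II-3 X^J Y, II-4 X^j Y, II-5 X^J X^j, III-1 X^j X^j, III-2 X^j X^j, III-3 X^j Y, III-4 X^J Y, III-5 X^j Y, III-6 X^J Y, III-7 X^J X^J, III-8 X^J X^J.
In this assignment every recorded phenotype matches its genotype and every non-founder's genotype is obtainable from its parents' genotypes, so the pedigree is consistent.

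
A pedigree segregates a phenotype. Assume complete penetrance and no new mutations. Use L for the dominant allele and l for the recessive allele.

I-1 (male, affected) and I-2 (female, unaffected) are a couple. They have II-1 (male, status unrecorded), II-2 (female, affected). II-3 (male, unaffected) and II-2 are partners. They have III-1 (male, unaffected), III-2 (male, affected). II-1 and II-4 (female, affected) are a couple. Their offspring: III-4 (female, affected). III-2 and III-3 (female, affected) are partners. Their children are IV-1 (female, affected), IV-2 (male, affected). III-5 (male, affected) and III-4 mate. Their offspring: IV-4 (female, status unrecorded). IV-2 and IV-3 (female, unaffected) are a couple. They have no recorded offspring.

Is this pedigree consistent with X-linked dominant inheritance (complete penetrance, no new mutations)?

A consistent assignment under X-linked dominant exists: I-1 X^L Y, I-2 X^l X^l, II-1 X^l Y, II-2 X^L X^l, II-3 X^l Y, II-4 X^L X^L, III-1 X^l Y, III-2 X^L Y, III-3 X^L X^L, III-4 X^L X^l, III-5 X^L Y, IV-1 X^L X^L, IV-2 X^L Y, IV-3 X^l X^l, IV-4 X^L X^L.
In this assignment every recorded phenotype matches its genotype and every non-founder's genotype is obtainable from its parents' genotypes, so the pedigree is consistent.

Yes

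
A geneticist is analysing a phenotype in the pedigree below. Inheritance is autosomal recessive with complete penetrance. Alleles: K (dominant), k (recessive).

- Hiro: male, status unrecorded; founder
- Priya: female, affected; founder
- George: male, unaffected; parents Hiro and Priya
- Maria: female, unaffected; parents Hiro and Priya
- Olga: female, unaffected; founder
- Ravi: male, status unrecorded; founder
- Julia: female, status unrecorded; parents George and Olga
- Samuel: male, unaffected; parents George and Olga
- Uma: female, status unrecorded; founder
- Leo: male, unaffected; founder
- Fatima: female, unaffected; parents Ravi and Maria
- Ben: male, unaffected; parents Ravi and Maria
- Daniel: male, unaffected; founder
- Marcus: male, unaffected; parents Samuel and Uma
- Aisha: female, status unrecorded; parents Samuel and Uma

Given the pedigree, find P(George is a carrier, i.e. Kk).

1

George is unaffected so carries K and received k from Priya (kk), so George is Kk, giving P(Kk) = 1.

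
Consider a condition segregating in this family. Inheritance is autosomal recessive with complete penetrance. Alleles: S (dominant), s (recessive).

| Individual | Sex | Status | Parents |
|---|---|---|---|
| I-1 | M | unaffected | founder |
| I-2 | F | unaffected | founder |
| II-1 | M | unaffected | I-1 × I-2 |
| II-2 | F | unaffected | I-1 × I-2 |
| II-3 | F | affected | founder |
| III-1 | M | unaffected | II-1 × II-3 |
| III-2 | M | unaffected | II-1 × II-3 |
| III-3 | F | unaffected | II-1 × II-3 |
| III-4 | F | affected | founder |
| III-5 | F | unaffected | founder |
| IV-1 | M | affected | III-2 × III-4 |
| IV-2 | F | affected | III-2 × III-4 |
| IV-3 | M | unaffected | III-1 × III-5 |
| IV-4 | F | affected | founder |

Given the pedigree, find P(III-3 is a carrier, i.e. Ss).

1

III-3 is unaffected so carries S and received s from II-3 (ss), so III-3 is Ss, giving P(Ss) = 1.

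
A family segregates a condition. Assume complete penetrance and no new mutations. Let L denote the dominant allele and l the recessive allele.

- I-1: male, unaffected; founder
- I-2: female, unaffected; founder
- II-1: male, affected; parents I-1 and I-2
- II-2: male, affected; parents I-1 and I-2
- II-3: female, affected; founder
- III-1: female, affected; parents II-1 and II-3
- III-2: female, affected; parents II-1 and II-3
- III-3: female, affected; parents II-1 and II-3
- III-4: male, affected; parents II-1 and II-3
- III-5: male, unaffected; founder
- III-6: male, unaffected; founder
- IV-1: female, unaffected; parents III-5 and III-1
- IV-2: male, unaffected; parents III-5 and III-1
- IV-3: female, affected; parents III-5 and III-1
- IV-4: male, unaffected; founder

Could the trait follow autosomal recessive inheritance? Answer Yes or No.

A consistent assignment under autosomal recessive exists: I-1 Ll, I-2 Ll, II-1 ll, II-2 ll, II-3 ll, III-1 ll, III-2 ll, III-3 ll, III-4 ll, III-5 Ll, III-6 LL, IV-1 Ll, IV-2 Ll, IV-3 ll, IV-4 LL.
In this assignment every recorded phenotype matches its genotype and every non-founder's genotype is obtainable from its parents' genotypes, so the pedigree is consistent.

Yes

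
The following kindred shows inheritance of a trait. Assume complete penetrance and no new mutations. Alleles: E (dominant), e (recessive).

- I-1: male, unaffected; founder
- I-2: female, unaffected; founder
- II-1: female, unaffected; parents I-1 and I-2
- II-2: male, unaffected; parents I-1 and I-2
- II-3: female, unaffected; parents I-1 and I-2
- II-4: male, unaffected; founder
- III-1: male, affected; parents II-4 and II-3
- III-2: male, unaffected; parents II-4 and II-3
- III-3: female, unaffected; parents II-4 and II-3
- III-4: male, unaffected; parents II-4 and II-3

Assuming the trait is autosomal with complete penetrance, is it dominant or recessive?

recessive

II-4 and II-3 are both unaffected yet have an affected child III-1. Under dominance, an affected child requires at least one affected parent, so the trait cannot be dominant.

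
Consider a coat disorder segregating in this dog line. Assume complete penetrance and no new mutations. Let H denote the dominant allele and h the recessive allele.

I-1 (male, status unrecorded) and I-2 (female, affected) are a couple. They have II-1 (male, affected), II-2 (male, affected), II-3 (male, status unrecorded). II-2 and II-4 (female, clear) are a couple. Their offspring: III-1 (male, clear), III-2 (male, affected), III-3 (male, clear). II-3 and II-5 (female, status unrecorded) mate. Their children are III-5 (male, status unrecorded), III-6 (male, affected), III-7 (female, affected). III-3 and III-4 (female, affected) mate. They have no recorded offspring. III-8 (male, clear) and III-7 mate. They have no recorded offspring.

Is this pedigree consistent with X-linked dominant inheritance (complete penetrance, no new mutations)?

No

Under X-linked dominant, III-2 (affected, male) cannot arise from II-2 (affected) × II-4 (clear).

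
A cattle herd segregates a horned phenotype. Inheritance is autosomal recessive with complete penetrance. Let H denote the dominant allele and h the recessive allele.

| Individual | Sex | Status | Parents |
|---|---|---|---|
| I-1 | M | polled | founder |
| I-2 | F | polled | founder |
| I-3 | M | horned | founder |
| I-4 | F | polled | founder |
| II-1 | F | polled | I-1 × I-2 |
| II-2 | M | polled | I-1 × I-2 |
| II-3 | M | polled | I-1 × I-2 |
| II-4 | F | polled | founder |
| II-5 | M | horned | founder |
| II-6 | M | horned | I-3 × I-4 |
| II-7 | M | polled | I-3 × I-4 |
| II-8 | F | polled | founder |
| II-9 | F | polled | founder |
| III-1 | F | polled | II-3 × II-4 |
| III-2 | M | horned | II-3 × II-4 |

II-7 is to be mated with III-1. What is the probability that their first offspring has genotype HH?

1/3

II-7 is polled so carries H and received h from I-3 (hh), so II-7 is Hh.
II-3 is polled so carries H and passed h to III-2 (hh), so II-3 is Hh.
II-4 is polled so carries H and passed h to III-2 (hh), so II-4 is Hh.
III-1 is a polled offspring of II-3 (Hh) × II-4 (Hh), whose cross gives 1/4 HH : 1/2 Hh : 1/4 hh; conditioning on being polled, III-1 is HH with probability 1/3, Hh with probability 2/3.
Summing over parental genotype combinations, P(offspring has genotype HH) = 1/3·1/2 + 2/3·1/4 = 1/3.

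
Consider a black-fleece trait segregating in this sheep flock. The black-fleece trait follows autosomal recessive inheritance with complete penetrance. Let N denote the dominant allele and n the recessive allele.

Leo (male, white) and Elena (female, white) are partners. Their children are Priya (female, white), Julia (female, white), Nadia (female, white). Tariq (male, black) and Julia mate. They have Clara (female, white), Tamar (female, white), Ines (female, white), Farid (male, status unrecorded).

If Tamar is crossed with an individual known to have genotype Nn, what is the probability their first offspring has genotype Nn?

1/2

Tamar is white so carries N and received n from Tariq (nn), so Tamar is Nn.
The cross gives 1/4 NN : 1/2 Nn : 1/4 nn, so P(offspring has genotype Nn) = 1/2.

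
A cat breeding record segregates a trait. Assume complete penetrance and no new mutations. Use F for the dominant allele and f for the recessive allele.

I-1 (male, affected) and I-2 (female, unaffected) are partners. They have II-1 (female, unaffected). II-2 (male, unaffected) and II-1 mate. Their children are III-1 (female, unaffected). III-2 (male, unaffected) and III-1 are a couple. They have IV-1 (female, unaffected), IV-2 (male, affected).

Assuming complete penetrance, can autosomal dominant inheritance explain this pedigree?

Under autosomal dominant, IV-2 (affected, male) cannot arise from III-2 (unaffected) × III-1 (unaffected).

No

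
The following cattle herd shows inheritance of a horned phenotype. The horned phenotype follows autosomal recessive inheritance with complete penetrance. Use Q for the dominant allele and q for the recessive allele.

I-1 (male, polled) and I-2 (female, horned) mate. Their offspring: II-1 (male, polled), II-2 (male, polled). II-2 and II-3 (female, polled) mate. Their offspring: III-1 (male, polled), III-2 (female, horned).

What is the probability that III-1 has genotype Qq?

II-2 is polled so carries Q and received q from I-2 (qq), so II-2 is Qq.
II-3 is polled so carries Q and passed q to III-2 (qq), so II-3 is Qq.
Their cross gives offspring ratios 1/4 QQ : 1/2 Qq : 1/4 qq. Conditioning on III-1 being polled, P(Qq) = 1/2 / 3/4 = 2/3.

2/3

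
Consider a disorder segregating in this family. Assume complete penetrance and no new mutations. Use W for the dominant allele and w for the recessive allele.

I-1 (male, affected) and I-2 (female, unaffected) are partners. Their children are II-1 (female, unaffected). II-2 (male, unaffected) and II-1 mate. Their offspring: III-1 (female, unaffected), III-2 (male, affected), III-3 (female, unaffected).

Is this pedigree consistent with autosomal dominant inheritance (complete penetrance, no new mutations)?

No

Under autosomal dominant, III-2 (affected, male) cannot arise from II-2 (unaffected) × II-1 (unaffected).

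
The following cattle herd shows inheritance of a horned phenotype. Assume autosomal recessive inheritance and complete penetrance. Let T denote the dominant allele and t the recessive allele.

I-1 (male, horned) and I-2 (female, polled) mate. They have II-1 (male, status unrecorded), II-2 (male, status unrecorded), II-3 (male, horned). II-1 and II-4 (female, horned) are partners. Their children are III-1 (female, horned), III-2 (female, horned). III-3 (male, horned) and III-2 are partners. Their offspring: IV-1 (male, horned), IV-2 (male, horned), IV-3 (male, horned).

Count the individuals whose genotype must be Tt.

Obligate heterozygotes: I-2 is polled so carries T and passed t to II-3 (tt), so I-2 is Tt.
Every other individual is either homozygous by phenotype or has at least one consistent homozygous assignment, so the count is 1.

1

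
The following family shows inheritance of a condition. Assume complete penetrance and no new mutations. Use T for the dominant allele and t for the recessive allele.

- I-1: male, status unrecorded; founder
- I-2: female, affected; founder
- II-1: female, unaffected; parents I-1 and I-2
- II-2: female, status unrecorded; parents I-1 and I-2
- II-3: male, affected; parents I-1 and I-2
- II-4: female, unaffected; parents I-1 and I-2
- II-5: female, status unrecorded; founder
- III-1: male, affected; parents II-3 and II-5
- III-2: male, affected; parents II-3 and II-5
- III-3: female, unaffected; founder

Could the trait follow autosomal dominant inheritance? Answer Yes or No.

A consistent assignment under autosomal dominant exists: I-1 Tt, I-2 Tt, II-1 tt, II-2 TT, II-3 TT, II-4 tt, II-5 TT, III-1 TT, III-2 TT, III-3 tt.
In this assignment every recorded phenotype matches its genotype and every non-founder's genotype is obtainable from its parents' genotypes, so the pedigree is consistent.

Yes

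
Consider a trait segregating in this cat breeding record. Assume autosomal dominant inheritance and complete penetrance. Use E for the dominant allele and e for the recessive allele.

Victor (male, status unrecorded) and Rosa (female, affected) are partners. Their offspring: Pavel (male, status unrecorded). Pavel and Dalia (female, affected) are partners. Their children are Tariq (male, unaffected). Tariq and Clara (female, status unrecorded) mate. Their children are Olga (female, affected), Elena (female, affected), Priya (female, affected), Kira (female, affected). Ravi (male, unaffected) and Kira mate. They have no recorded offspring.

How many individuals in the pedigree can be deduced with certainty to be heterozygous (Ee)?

Obligate heterozygotes: Dalia is affected so carries E and passed e to Tariq (ee), so Dalia is Ee; Olga is affected so carries E and received e from Tariq (ee), so Olga is Ee; Elena is affected so carries E and received e from Tariq (ee), so Elena is Ee; Priya is affected so carries E and received e from Tariq (ee), so Priya is Ee; Kira is affected so carries E and received e from Tariq (ee), so Kira is Ee.
Every other individual is either homozygous by phenotype or has at least one consistent homozygous assignment, so the count is 5.

5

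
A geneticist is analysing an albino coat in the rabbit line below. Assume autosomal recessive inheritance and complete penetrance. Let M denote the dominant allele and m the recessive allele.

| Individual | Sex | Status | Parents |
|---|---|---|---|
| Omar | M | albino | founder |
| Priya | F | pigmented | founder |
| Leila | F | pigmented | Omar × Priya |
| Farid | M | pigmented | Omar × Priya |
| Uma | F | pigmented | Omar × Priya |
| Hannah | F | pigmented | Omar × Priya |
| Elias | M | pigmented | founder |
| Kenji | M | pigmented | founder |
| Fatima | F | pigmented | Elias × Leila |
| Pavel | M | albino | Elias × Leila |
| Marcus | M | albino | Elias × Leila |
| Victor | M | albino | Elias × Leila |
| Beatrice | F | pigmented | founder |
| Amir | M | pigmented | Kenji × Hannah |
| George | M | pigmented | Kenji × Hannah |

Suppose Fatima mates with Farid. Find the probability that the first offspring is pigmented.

5/6

Elias is pigmented so carries M and passed m to Pavel (mm), so Elias is Mm.
Leila is pigmented so carries M and received m from Omar (mm), so Leila is Mm.
Fatima is a pigmented offspring of Elias (Mm) × Leila (Mm), whose cross gives 1/4 MM : 1/2 Mm : 1/4 mm; conditioning on being pigmented, Fatima is MM with probability 1/3, Mm with probability 2/3.
Farid is pigmented so carries M and received m from Omar (mm), so Farid is Mm.
Summing over parental genotype combinations, P(offspring is pigmented) = 1/3·1 + 2/3·3/4 = 5/6.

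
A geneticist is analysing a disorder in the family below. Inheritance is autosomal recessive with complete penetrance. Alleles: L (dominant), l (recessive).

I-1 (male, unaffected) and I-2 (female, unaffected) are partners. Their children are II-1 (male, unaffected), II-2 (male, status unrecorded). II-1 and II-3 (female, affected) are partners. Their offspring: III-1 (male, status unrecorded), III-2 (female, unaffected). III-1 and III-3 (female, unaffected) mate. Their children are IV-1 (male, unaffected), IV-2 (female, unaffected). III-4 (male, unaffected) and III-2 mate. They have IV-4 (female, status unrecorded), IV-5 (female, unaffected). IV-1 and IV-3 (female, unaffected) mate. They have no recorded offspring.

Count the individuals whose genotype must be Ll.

1

Obligate heterozygotes: III-2 is unaffected so carries L and received l from II-3 (ll), so III-2 is Ll.
Every other individual is either homozygous by phenotype or has at least one consistent homozygous assignment, so the count is 1.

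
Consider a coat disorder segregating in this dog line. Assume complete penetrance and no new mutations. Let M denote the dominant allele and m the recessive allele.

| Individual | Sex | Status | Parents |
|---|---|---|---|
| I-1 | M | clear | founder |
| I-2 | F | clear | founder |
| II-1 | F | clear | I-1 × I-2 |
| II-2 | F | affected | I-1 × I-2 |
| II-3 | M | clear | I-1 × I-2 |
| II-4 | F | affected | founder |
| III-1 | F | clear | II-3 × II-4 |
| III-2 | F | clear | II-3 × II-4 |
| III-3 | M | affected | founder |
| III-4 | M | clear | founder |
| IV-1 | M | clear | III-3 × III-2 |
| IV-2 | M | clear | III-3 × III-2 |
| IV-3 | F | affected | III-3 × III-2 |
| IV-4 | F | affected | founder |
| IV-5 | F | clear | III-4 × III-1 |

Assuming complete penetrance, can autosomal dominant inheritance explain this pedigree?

Under autosomal dominant, II-2 (affected, female) cannot arise from I-1 (clear) × I-2 (clear).

No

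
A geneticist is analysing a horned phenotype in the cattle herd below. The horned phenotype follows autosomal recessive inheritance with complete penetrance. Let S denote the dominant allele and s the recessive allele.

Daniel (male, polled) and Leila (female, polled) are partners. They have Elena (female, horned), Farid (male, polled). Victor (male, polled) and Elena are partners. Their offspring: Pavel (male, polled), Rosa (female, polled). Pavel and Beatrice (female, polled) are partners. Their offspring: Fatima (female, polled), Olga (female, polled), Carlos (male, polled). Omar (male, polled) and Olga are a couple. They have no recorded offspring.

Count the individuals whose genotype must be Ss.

4

Obligate heterozygotes: Daniel is polled so carries S and passed s to Elena (ss), so Daniel is Ss; Leila is polled so carries S and passed s to Elena (ss), so Leila is Ss; Pavel is polled so carries S and received s from Elena (ss), so Pavel is Ss; Rosa is polled so carries S and received s from Elena (ss), so Rosa is Ss.
Every other individual is either homozygous by phenotype or has at least one consistent homozygous assignment, so the count is 4.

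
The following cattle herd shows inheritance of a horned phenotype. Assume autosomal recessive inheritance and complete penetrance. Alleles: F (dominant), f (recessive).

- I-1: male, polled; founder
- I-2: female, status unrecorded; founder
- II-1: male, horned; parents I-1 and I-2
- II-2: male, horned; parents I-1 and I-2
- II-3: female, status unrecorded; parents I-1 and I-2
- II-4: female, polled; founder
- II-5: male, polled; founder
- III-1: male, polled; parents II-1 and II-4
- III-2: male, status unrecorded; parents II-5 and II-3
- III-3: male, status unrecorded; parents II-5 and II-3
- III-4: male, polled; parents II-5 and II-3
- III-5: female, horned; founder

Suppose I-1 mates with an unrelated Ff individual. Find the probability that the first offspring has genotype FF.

I-1 is polled so carries F and passed f to II-1 (ff), so I-1 is Ff.
The cross gives 1/4 FF : 1/2 Ff : 1/4 ff, so P(offspring has genotype FF) = 1/4.

1/4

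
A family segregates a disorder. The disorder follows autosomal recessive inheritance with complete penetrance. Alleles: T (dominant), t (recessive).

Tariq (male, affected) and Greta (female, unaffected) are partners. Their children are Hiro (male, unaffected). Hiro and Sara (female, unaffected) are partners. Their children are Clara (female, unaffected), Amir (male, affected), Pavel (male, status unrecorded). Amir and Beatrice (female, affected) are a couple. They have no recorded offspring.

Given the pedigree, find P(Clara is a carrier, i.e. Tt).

Hiro is unaffected so carries T and received t from Tariq (tt), so Hiro is Tt.
Sara is unaffected so carries T and passed t to Amir (tt), so Sara is Tt.
Their cross gives offspring ratios 1/4 TT : 1/2 Tt : 1/4 tt. Conditioning on Clara being unaffected, P(Tt) = 1/2 / 3/4 = 2/3.

2/3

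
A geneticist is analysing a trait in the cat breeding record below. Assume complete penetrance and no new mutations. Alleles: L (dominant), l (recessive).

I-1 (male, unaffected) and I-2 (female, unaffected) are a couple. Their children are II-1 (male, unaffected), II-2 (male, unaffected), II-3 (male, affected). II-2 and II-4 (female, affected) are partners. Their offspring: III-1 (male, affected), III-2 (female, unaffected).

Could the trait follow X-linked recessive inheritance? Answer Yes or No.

A consistent assignment under X-linked recessive exists: I-1 X^L Y, I-2 X^L X^l, II-1 X^L Y, II-2 X^L Y, II-3 X^l Y, II-4 X^l X^l, III-1 X^l Y, III-2 X^L X^l.
In this assignment every recorded phenotype matches its genotype and every non-founder's genotype is obtainable from its parents' genotypes, so the pedigree is consistent.

Yes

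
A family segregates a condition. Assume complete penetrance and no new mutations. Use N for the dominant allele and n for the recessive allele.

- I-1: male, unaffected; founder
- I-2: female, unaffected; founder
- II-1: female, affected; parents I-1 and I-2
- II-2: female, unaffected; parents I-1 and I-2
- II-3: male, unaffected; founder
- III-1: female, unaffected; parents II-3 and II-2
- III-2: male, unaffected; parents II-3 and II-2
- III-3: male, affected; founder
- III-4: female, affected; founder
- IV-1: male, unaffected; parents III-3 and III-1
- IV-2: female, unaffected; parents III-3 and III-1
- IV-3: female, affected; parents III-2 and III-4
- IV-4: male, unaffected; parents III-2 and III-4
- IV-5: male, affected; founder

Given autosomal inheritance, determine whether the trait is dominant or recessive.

I-1 and I-2 are both unaffected yet have an affected child II-1. Under dominance, an affected child requires at least one affected parent, so the trait cannot be dominant.

recessive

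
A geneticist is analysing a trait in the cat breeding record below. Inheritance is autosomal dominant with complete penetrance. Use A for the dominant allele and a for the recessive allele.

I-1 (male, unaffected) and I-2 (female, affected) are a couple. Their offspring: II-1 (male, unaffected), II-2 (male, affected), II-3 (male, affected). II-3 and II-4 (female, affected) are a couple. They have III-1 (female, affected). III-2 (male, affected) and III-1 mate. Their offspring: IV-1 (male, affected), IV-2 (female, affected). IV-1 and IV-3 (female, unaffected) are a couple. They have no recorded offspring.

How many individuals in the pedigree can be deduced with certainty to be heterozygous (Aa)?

3

Obligate heterozygotes: I-2 is affected so carries A and passed a to II-1 (aa), so I-2 is Aa; II-2 is affected so carries A and received a from I-1 (aa), so II-2 is Aa; II-3 is affected so carries A and received a from I-1 (aa), so II-3 is Aa.
Every other individual is either homozygous by phenotype or has at least one consistent homozygous assignment, so the count is 3.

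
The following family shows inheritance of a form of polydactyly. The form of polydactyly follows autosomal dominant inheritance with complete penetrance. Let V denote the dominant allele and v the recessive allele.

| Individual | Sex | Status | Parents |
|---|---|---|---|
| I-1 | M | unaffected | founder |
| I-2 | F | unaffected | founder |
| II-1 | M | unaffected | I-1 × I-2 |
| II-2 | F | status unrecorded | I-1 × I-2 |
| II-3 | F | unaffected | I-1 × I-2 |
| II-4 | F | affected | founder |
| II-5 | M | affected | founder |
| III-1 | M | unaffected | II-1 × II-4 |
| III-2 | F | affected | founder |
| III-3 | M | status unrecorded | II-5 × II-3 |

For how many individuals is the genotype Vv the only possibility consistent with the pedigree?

Obligate heterozygotes: II-4 is affected so carries V and passed v to III-1 (vv), so II-4 is Vv.
Every other individual is either homozygous by phenotype or has at least one consistent homozygous assignment, so the count is 1.

1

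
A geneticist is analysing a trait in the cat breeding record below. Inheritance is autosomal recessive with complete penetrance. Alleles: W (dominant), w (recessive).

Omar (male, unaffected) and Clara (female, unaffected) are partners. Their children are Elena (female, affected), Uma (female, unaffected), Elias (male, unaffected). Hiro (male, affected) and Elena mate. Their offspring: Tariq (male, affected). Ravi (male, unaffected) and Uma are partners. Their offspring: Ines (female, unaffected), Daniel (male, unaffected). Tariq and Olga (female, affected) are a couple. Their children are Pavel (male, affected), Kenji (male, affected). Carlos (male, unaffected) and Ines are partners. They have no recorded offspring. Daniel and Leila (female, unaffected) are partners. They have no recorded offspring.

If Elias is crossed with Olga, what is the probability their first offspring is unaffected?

Omar is unaffected so carries W and passed w to Elena (ww), so Omar is Ww.
Clara is unaffected so carries W and passed w to Elena (ww), so Clara is Ww.
Elias is an unaffected offspring of Omar (Ww) × Clara (Ww), whose cross gives 1/4 WW : 1/2 Ww : 1/4 ww; conditioning on being unaffected, Elias is WW with probability 1/3, Ww with probability 2/3.
Olga is affected, so Olga is ww.
Summing over parental genotype combinations, P(offspring is unaffected) = 1/3·1 + 2/3·1/2 = 2/3.

2/3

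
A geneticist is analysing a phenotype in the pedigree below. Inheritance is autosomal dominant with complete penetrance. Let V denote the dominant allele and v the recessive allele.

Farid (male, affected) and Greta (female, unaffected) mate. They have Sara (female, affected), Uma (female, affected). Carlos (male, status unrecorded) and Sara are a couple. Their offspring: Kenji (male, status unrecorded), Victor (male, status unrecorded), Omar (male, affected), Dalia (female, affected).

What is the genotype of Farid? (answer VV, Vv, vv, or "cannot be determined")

cannot be determined

Farid's phenotype allows VV or Vv, and no parent or child forces a single allele at both positions; consistent genotype assignments exist with Farid as VV or Vv.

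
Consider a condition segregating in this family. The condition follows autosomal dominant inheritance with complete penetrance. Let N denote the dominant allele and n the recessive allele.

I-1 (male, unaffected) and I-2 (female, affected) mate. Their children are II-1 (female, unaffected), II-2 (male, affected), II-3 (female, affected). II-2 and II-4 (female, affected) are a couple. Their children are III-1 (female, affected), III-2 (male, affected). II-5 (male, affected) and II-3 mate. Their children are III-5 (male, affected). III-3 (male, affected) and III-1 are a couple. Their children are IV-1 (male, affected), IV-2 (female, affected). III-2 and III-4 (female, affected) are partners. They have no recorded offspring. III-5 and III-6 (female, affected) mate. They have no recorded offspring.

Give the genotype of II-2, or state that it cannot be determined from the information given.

Nn

From phenotype alone, II-2 is NN or Nn.
II-2 is affected so carries N and received n from I-1 (nn), so II-2 is Nn.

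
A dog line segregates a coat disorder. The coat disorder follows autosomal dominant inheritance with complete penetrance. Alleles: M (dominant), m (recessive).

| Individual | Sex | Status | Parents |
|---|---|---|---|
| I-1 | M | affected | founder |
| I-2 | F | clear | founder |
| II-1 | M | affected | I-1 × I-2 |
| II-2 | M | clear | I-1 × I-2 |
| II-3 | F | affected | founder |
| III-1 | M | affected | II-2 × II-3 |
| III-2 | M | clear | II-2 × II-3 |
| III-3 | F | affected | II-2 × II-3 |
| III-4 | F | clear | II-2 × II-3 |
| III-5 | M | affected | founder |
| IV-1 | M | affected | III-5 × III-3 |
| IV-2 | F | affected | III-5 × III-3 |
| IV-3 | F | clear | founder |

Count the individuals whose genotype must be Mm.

5

Obligate heterozygotes: I-1 is affected so carries M and passed m to II-2 (mm), so I-1 is Mm; II-1 is affected so carries M and received m from I-2 (mm), so II-1 is Mm; II-3 is affected so carries M and passed m to III-2 (mm), so II-3 is Mm; III-1 is affected so carries M and received m from II-2 (mm), so III-1 is Mm; III-3 is affected so carries M and received m from II-2 (mm), so III-3 is Mm.
Every other individual is either homozygous by phenotype or has at least one consistent homozygous assignment, so the count is 5.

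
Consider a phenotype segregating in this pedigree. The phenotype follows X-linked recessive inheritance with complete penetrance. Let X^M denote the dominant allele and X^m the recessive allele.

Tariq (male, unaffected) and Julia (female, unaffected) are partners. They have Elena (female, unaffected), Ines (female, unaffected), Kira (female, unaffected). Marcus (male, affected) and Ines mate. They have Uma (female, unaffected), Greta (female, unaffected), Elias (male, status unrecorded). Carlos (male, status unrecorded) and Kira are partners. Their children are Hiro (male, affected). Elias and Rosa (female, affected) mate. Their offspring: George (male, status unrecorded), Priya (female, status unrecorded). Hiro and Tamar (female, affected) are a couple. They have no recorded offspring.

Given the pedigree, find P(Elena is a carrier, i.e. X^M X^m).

Tariq is unaffected, so Tariq is X^M Y.
Julia is unaffected so carries M and passed m to Kira (X^M X^m, whose M came from Tariq), so Julia is X^M X^m.
Their cross gives offspring ratios 1/2 X^M X^M : 1/2 X^M X^m. Conditioning on Elena being unaffected, P(X^M X^m) = 1/2 / 1 = 1/2.

1/2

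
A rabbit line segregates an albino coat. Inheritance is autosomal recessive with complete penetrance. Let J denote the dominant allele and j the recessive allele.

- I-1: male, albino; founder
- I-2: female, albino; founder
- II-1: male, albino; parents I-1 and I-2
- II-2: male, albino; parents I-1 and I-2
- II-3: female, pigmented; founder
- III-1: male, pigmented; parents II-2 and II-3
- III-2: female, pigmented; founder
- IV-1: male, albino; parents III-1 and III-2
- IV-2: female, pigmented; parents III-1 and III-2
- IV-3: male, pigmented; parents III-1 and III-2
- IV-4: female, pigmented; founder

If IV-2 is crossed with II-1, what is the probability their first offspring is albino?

1/3

III-1 is pigmented so carries J and received j from II-2 (jj), so III-1 is Jj.
III-2 is pigmented so carries J and passed j to IV-1 (jj), so III-2 is Jj.
IV-2 is a pigmented offspring of III-1 (Jj) × III-2 (Jj), whose cross gives 1/4 JJ : 1/2 Jj : 1/4 jj; conditioning on being pigmented, IV-2 is JJ with probability 1/3, Jj with probability 2/3.
II-1 is albino, so II-1 is jj.
Summing over parental genotype combinations, P(offspring is albino) = 2/3·1/2 = 1/3.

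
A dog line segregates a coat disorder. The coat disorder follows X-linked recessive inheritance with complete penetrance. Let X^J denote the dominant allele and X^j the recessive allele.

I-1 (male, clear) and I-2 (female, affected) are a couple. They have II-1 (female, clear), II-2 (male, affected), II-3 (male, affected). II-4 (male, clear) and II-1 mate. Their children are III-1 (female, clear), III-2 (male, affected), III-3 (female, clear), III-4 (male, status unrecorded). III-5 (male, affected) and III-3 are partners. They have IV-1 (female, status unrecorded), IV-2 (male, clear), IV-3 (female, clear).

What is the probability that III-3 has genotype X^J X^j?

II-4 is clear, so II-4 is X^J Y.
II-1 is clear so carries J and received j from I-2 (X^j X^j), so II-1 is X^J X^j.
Their cross gives offspring ratios 1/2 X^J X^J : 1/2 X^J X^j. Conditioning on III-3 being clear, P(X^J X^j) = 1/2 / 1 = 1/2 before taking III-3's own offspring into account.
III-5 is affected, so III-5 is X^j Y.
Now use III-3's offspring. Probability of each recorded status — clear son IV-2: 1/2 if III-3 is X^J X^j, 1 if X^J X^J; clear daughter IV-3: 1/2 if III-3 is X^J X^j, 1 if X^J X^J. (IV-1: equally likely either way, so uninformative.)
Bayes: P(X^J X^j) = 1/2·1/4 / (1/2·1/4 + 1/2·1) = 1/5.

1/5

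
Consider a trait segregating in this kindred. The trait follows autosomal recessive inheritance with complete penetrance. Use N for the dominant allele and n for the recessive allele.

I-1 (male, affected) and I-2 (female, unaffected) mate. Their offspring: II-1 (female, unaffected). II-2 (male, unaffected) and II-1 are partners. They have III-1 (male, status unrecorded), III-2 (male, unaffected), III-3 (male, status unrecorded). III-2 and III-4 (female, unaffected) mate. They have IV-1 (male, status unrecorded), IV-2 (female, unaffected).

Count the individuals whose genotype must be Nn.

Obligate heterozygotes: II-1 is unaffected so carries N and received n from I-1 (nn), so II-1 is Nn.
Every other individual is either homozygous by phenotype or has at least one consistent homozygous assignment, so the count is 1.

1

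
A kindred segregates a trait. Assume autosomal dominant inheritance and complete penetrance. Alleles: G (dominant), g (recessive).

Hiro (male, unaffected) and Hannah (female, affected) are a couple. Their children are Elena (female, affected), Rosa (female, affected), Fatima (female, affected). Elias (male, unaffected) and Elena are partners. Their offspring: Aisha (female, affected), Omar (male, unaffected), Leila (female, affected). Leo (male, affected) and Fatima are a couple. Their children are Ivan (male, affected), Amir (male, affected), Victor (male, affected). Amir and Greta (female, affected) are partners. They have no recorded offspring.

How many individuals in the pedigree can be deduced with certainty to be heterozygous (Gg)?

5

Obligate heterozygotes: Elena is affected so carries G and received g from Hiro (gg), so Elena is Gg; Rosa is affected so carries G and received g from Hiro (gg), so Rosa is Gg; Fatima is affected so carries G and received g from Hiro (gg), so Fatima is Gg; Aisha is affected so carries G and received g from Elias (gg), so Aisha is Gg; Leila is affected so carries G and received g from Elias (gg), so Leila is Gg.
Every other individual is either homozygous by phenotype or has at least one consistent homozygous assignment, so the count is 5.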